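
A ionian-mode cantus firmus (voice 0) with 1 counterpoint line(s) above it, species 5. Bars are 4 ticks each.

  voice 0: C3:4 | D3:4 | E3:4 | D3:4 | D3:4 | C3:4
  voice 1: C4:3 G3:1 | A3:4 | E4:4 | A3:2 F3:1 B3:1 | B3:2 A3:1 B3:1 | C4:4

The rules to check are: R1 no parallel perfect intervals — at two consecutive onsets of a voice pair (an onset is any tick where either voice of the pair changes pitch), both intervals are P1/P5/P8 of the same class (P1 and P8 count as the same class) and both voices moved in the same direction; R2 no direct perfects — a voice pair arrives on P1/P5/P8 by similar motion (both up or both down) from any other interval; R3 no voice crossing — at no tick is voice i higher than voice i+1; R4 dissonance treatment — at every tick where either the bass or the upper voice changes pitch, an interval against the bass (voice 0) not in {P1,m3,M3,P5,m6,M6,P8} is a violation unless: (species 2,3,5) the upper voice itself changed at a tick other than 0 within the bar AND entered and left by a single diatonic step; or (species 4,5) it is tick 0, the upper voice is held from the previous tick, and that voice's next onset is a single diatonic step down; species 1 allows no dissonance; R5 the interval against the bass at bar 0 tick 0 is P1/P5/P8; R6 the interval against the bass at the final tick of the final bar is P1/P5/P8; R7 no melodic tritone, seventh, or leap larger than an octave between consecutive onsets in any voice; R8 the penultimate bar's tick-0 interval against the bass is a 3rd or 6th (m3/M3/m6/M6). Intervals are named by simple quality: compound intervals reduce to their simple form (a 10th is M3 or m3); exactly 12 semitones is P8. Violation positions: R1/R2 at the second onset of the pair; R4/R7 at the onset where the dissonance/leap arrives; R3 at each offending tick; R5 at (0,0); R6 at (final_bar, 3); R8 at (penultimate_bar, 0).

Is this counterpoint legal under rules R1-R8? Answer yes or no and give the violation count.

No (4 violations)

bar 0: v0=C3 v1=C4 (P8)
bar 1: v0=D3 v1=A3 (P5)
bar 2: v0=E3 v1=E4 (P8)
bar 3: v0=D3 v1=A3 (P5)
bar 4: v0=D3 v1=B3 (M6)
bar 5: v0=C3 v1=C4 (P8)
  R1 @ bar1.0: C3/G3 P5 -> D3/A3 P5 similar
  R2 @ bar2.0: D3/A3 P5 -> E3/E4 P8 similar
  R2 @ bar3.0: E3/E4 P8 -> D3/A3 P5 similar
  R7 @ bar3.3: F3->B3 leap 6st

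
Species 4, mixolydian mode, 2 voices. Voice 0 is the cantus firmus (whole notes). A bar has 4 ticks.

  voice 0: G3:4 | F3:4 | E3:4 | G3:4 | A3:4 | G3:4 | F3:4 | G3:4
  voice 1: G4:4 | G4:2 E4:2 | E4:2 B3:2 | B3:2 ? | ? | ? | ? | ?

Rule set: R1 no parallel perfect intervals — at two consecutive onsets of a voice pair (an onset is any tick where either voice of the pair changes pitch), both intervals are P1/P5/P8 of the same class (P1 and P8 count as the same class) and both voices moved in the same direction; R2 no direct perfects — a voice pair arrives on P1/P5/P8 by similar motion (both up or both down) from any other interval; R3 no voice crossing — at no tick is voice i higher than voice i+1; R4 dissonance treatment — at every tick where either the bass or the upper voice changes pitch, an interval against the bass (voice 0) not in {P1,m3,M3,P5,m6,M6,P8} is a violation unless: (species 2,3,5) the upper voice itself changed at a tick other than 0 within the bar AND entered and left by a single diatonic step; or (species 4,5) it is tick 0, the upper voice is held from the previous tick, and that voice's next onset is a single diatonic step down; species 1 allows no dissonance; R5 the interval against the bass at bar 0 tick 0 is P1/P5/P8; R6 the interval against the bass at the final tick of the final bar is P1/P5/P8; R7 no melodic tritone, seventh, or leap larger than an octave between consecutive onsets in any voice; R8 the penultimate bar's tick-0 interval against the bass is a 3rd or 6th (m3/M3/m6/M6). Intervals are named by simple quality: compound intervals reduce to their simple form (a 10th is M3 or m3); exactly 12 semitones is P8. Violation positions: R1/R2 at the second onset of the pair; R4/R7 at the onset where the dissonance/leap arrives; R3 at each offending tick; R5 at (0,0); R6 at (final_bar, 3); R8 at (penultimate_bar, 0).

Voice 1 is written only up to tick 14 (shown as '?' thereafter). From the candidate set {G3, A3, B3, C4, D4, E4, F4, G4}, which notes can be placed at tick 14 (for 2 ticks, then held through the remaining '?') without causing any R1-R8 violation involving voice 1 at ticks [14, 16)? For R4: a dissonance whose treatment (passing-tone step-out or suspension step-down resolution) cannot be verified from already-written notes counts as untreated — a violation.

{B3, D4, E4, G3, G4}

G3: legal
A3: violates R4
B3: legal
C4: violates R4
D4: legal
E4: legal
F4: violates R4,R7
G4: legal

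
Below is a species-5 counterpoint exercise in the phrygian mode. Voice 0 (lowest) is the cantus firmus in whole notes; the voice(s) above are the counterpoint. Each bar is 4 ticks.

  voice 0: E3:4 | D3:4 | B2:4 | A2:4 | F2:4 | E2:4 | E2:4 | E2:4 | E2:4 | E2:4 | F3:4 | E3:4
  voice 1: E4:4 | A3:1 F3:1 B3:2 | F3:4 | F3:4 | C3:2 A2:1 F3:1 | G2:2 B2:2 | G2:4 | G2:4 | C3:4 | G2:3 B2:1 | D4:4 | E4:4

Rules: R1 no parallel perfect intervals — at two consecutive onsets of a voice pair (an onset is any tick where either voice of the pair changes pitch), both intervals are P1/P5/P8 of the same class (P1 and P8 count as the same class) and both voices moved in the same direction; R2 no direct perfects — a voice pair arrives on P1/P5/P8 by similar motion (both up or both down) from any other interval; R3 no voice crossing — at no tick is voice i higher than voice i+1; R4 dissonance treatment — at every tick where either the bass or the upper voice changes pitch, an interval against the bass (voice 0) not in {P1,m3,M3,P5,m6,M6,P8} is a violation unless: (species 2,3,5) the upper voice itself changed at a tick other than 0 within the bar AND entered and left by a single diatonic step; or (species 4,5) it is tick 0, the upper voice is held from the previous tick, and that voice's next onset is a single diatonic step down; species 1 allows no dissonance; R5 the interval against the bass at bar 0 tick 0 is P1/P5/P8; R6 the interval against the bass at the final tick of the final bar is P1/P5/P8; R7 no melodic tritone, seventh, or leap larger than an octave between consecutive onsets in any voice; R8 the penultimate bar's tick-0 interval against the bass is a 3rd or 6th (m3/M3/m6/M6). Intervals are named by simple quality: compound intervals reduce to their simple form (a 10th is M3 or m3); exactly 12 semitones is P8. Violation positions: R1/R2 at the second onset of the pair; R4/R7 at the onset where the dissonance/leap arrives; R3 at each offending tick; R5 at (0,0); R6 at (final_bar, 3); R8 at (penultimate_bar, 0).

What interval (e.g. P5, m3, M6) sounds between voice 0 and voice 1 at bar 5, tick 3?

P5

voice 0=E2 voice 1=B2 -> P5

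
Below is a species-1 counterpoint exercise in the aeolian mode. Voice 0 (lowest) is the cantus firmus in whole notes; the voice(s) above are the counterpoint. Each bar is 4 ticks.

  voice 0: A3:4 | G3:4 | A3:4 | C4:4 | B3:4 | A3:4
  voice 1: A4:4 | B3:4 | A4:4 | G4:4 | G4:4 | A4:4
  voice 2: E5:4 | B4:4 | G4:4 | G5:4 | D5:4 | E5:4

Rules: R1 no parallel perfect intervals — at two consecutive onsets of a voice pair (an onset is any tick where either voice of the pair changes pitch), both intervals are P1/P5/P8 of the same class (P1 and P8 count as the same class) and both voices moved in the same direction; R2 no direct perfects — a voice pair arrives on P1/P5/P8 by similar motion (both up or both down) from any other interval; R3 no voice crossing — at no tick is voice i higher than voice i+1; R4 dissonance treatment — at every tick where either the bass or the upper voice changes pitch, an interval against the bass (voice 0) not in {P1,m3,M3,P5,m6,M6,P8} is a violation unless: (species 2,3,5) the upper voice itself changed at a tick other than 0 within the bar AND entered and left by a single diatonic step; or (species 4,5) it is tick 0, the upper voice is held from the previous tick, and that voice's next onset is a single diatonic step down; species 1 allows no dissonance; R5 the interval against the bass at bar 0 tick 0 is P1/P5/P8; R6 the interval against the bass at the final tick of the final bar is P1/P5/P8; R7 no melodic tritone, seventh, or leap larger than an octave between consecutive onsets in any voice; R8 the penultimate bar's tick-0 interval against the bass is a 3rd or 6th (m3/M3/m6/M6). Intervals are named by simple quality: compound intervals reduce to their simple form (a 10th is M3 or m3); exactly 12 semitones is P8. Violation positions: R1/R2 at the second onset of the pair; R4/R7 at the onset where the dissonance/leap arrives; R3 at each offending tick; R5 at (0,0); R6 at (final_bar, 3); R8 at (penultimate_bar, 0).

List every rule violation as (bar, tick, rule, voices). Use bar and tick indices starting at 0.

bar 0: v0=A3 v1=A4 v2=E5 downbeat P5
bar 1: v0=G3 v1=B3 v2=B4 downbeat M3
bar 2: v0=A3 v1=A4 v2=G4 downbeat m7
bar 3: v0=C4 v1=G4 v2=G5 downbeat P5
bar 4: v0=B3 v1=G4 v2=D5 downbeat m3
bar 5: v0=A3 v1=A4 v2=E5 downbeat P5
  -> R2 @ bar 1 tick 0 v(1, 2): A4/E5 P5 -> B3/B4 P8 similar
  -> R7 @ bar 1 tick 0 v(1,): A4->B3 leap 10st
  -> R2 @ bar 2 tick 0 v(0, 1): G3/B3 M3 -> A3/A4 P8 similar
  -> R3 @ bar 2 tick 0 v(1, 2): A4 above G4
  -> R4 @ bar 2 tick 0 v(0, 2): A3/G4 m7 untreated
  -> R7 @ bar 2 tick 0 v(1,): B3->A4 leap 10st
  -> R3 @ bar 2 tick 1 v(1, 2): A4 above G4
  -> R3 @ bar 2 tick 2 v(1, 2): A4 above G4
  -> R3 @ bar 2 tick 3 v(1, 2): A4 above G4
  -> R2 @ bar 3 tick 0 v(0, 2): A3/G4 m7 -> C4/G5 P5 similar
  -> R1 @ bar 5 tick 0 v(1, 2): G4/D5 P5 -> A4/E5 P5 similar

(1, 0, R2, (1, 2))
(1, 0, R7, (1,))
(2, 0, R2, (0, 1))
(2, 0, R3, (1, 2))
(2, 0, R4, (0, 2))
(2, 0, R7, (1,))
(2, 1, R3, (1, 2))
(2, 2, R3, (1, 2))
(2, 3, R3, (1, 2))
(3, 0, R2, (0, 2))
(5, 0, R1, (1, 2))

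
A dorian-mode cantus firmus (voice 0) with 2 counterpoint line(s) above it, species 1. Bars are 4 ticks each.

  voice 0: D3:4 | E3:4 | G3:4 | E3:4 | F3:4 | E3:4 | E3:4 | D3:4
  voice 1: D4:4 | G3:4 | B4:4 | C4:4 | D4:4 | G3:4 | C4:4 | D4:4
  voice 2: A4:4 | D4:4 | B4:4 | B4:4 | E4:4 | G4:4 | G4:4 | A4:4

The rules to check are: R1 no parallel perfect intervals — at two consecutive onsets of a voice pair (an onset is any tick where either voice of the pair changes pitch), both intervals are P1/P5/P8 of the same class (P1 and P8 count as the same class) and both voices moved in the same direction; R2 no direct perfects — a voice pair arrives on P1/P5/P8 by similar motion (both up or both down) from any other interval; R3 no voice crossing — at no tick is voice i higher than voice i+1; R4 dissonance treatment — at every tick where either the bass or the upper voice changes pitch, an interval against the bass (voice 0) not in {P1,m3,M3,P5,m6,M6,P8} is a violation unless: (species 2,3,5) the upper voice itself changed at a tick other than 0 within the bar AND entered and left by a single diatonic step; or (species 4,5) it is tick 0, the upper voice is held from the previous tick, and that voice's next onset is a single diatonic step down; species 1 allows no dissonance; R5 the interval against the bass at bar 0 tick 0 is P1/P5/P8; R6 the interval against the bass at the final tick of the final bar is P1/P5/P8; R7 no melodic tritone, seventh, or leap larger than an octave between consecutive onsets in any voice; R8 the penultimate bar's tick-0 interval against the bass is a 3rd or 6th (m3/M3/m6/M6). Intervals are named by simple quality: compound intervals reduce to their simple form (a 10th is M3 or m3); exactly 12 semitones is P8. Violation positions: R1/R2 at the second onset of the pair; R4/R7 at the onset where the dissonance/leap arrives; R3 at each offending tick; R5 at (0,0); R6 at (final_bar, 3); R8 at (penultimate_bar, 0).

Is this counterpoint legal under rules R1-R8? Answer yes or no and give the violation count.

bar 0: v0=D3 v1=D4 v2=A4 (P5)
bar 1: v0=E3 v1=G3 v2=D4 (m7)
bar 2: v0=G3 v1=B4 v2=B4 (M3)
bar 3: v0=E3 v1=C4 v2=B4 (P5)
bar 4: v0=F3 v1=D4 v2=E4 (M7)
bar 5: v0=E3 v1=G3 v2=G4 (m3)
bar 6: v0=E3 v1=C4 v2=G4 (m3)
bar 7: v0=D3 v1=D4 v2=A4 (P5)
  R1 @ bar1.0: D4/A4 P5 -> G3/D4 P5 similar
  R4 @ bar1.0: E3/D4 m7 untreated
  R2 @ bar2.0: G3/D4 P5 -> B4/B4 P1 similar
  R7 @ bar2.0: G3->B4 leap 16st
  R7 @ bar3.0: B4->C4 leap 11st
  R4 @ bar4.0: F3/E4 M7 untreated
  R1 @ bar7.0: C4/G4 P5 -> D4/A4 P5 similar

No (7 violations)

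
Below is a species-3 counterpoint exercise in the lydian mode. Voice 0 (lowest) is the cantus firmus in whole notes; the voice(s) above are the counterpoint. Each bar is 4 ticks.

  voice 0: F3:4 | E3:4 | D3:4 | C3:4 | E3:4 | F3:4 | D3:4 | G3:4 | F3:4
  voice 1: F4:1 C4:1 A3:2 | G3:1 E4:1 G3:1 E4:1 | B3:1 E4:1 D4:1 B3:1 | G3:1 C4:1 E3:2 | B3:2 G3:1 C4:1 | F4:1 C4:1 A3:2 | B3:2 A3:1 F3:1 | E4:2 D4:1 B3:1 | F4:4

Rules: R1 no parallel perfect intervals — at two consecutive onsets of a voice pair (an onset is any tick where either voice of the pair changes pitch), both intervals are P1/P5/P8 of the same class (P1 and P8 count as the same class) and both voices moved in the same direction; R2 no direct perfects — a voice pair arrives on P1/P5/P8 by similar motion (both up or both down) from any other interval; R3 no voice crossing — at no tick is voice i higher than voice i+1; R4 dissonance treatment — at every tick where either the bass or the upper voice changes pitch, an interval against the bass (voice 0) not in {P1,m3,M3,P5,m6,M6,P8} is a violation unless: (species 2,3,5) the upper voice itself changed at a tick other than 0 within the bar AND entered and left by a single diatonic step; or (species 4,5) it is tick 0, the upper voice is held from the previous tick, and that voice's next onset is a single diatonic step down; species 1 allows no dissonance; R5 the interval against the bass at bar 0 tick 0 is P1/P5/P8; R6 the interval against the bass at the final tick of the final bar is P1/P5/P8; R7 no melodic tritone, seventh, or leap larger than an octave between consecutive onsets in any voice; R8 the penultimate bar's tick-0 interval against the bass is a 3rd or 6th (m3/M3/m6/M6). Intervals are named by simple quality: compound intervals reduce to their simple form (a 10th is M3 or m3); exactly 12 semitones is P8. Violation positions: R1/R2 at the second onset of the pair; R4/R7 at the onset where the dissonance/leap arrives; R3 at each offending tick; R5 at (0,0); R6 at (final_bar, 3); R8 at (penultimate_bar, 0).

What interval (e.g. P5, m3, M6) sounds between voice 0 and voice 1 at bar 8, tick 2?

voice 0=F3 voice 1=F4 -> P8

P8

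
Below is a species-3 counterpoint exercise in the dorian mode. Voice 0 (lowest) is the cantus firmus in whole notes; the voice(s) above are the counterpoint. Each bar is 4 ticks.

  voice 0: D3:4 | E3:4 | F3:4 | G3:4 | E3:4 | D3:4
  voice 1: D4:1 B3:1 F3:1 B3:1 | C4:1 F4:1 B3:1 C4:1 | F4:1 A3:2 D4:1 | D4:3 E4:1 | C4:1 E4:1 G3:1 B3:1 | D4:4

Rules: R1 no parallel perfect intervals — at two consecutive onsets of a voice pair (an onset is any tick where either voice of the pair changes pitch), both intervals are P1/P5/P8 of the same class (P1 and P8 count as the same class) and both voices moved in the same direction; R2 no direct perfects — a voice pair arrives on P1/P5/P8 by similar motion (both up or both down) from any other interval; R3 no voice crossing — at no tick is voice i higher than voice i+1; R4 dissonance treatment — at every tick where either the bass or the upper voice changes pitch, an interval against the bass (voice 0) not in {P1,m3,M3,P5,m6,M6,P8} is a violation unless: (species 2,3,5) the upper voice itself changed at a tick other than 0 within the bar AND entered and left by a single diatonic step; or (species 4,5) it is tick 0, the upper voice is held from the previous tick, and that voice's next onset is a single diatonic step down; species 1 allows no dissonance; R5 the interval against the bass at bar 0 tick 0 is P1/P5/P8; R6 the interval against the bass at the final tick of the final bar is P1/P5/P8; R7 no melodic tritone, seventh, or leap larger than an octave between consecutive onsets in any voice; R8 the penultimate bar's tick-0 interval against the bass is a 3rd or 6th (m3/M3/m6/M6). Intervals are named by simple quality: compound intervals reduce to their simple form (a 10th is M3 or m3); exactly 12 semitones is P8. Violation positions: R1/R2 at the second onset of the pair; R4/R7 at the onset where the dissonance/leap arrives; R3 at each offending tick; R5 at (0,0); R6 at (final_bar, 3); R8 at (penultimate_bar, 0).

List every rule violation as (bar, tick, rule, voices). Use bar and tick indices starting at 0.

bar 0: v0=D3 v1=D4 downbeat P8
bar 1: v0=E3 v1=C4 downbeat m6
bar 2: v0=F3 v1=F4 downbeat P8
bar 3: v0=G3 v1=D4 downbeat P5
bar 4: v0=E3 v1=C4 downbeat m6
bar 5: v0=D3 v1=D4 downbeat P8
  -> R7 @ bar 0 tick 2 v(1,): B3->F3 leap 6st
  -> R7 @ bar 0 tick 3 v(1,): F3->B3 leap 6st
  -> R4 @ bar 1 tick 1 v(0, 1): E3/F4 m2 untreated
  -> R7 @ bar 1 tick 2 v(1,): F4->B3 leap 6st
  -> R2 @ bar 2 tick 0 v(0, 1): E3/C4 m6 -> F3/F4 P8 similar

(0, 2, R7, (1,))
(0, 3, R7, (1,))
(1, 1, R4, (0, 1))
(1, 2, R7, (1,))
(2, 0, R2, (0, 1))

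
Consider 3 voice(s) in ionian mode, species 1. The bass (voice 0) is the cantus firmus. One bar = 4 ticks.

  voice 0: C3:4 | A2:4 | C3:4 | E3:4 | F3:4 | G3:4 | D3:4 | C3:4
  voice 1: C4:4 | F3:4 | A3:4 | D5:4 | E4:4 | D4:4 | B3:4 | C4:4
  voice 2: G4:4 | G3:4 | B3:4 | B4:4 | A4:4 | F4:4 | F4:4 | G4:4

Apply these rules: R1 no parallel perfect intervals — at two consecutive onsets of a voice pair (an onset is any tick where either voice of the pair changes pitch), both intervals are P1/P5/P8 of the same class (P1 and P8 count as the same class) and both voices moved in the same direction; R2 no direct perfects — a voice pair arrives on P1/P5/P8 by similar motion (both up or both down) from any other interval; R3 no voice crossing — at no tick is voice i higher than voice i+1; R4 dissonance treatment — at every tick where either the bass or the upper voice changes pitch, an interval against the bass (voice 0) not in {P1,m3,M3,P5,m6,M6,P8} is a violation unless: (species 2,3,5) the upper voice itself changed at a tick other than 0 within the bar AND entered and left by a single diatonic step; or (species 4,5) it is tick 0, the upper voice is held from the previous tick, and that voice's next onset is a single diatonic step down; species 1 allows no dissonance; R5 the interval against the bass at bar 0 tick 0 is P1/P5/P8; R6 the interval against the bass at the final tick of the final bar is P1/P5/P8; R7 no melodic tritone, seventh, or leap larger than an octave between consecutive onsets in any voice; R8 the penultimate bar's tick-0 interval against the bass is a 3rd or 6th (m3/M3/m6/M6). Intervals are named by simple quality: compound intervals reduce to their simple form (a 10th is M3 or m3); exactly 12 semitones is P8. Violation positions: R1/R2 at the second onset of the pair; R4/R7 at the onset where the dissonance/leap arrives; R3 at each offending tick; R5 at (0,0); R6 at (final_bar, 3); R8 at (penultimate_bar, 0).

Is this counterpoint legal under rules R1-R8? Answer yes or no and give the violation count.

bar 0: v0=C3 v1=C4 v2=G4 (P5)
bar 1: v0=A2 v1=F3 v2=G3 (m7)
bar 2: v0=C3 v1=A3 v2=B3 (M7)
bar 3: v0=E3 v1=D5 v2=B4 (P5)
bar 4: v0=F3 v1=E4 v2=A4 (M3)
bar 5: v0=G3 v1=D4 v2=F4 (m7)
bar 6: v0=D3 v1=B3 v2=F4 (m3)
bar 7: v0=C3 v1=C4 v2=G4 (P5)
  R4 @ bar1.0: A2/G3 m7 untreated
  R4 @ bar2.0: C3/B3 M7 untreated
  R2 @ bar3.0: C3/B3 M7 -> E3/B4 P5 similar
  R3 @ bar3.0: D5 above B4
  R4 @ bar3.0: E3/D5 m7 untreated
  R7 @ bar3.0: A3->D5 leap 17st
  R3 @ bar3.1: D5 above B4
  R3 @ bar3.2: D5 above B4
  R3 @ bar3.3: D5 above B4
  R4 @ bar4.0: F3/E4 M7 untreated
  R7 @ bar4.0: D5->E4 leap 10st
  R4 @ bar5.0: G3/F4 m7 untreated
  R2 @ bar7.0: B3/F4 TT -> C4/G4 P5 similar

No (13 violations)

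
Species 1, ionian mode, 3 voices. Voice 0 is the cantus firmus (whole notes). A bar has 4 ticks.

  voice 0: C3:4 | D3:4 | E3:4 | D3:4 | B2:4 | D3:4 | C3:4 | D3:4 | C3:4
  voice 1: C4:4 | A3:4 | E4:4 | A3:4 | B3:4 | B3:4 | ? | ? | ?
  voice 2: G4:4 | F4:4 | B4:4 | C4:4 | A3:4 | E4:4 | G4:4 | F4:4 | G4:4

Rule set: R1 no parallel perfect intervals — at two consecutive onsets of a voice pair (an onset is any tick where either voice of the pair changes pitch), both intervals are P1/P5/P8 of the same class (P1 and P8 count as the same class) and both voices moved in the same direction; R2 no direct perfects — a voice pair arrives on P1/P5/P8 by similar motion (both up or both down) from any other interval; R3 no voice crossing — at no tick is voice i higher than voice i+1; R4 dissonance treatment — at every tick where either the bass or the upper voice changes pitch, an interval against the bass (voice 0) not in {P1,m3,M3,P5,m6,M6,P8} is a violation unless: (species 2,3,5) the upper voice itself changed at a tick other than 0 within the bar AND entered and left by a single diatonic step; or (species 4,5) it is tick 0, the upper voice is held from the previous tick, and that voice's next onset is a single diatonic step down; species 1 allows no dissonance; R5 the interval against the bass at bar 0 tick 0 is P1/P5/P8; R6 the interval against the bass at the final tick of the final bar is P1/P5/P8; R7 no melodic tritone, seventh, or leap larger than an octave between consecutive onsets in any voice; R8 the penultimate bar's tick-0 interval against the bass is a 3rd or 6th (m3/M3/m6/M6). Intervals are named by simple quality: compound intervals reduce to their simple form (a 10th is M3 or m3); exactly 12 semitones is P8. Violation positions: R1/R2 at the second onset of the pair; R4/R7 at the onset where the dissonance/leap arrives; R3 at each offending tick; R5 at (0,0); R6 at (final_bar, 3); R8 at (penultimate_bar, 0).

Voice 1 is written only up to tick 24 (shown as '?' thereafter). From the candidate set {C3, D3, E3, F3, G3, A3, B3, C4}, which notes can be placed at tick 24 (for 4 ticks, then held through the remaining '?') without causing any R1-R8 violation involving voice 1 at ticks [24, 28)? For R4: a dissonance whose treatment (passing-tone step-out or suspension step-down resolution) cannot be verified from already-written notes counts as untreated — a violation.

C3: violates R2,R7
D3: violates R4
E3: legal
F3: violates R4,R7
G3: violates R2
A3: legal
B3: violates R4
C4: violates R2

{A3, E3}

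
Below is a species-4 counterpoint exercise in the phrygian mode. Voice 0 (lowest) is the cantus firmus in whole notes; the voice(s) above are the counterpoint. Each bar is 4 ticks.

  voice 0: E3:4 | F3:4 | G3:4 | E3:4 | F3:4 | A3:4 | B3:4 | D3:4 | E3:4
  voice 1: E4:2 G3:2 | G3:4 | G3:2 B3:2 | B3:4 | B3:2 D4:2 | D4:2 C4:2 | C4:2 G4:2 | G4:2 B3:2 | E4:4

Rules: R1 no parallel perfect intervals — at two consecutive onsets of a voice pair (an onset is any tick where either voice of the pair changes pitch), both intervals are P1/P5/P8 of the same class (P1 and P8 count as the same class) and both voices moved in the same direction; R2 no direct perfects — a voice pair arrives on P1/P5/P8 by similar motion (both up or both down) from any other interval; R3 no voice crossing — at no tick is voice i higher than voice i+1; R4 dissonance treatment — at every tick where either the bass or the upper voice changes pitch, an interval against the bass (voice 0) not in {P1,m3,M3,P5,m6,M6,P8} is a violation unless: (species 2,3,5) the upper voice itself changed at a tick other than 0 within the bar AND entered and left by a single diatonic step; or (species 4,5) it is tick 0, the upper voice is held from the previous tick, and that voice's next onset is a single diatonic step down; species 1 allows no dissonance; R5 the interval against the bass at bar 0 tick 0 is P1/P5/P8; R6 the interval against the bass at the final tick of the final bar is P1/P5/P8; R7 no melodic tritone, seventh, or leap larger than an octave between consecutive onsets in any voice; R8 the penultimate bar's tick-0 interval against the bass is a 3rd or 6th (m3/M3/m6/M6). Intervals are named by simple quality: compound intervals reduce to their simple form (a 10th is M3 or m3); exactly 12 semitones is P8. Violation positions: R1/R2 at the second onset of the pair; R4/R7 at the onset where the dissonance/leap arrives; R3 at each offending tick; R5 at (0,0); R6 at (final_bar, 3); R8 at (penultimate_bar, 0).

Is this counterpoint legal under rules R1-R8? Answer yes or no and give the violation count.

bar 0: v0=E3 v1=E4 (P8)
bar 1: v0=F3 v1=G3 (M2)
bar 2: v0=G3 v1=G3 (P1)
bar 3: v0=E3 v1=B3 (P5)
bar 4: v0=F3 v1=B3 (TT)
bar 5: v0=A3 v1=D4 (P4)
bar 6: v0=B3 v1=C4 (m2)
bar 7: v0=D3 v1=G4 (P4)
bar 8: v0=E3 v1=E4 (P8)
  R4 @ bar1.0: F3/G3 M2 untreated
  R4 @ bar4.0: F3/B3 TT untreated
  R4 @ bar6.0: B3/C4 m2 untreated
  R4 @ bar7.0: D3/G4 P4 untreated
  R8 @ bar7.0: penult P4 not 3rd/6th
  R2 @ bar8.0: D3/B3 M6 -> E3/E4 P8 similar

No (6 violations)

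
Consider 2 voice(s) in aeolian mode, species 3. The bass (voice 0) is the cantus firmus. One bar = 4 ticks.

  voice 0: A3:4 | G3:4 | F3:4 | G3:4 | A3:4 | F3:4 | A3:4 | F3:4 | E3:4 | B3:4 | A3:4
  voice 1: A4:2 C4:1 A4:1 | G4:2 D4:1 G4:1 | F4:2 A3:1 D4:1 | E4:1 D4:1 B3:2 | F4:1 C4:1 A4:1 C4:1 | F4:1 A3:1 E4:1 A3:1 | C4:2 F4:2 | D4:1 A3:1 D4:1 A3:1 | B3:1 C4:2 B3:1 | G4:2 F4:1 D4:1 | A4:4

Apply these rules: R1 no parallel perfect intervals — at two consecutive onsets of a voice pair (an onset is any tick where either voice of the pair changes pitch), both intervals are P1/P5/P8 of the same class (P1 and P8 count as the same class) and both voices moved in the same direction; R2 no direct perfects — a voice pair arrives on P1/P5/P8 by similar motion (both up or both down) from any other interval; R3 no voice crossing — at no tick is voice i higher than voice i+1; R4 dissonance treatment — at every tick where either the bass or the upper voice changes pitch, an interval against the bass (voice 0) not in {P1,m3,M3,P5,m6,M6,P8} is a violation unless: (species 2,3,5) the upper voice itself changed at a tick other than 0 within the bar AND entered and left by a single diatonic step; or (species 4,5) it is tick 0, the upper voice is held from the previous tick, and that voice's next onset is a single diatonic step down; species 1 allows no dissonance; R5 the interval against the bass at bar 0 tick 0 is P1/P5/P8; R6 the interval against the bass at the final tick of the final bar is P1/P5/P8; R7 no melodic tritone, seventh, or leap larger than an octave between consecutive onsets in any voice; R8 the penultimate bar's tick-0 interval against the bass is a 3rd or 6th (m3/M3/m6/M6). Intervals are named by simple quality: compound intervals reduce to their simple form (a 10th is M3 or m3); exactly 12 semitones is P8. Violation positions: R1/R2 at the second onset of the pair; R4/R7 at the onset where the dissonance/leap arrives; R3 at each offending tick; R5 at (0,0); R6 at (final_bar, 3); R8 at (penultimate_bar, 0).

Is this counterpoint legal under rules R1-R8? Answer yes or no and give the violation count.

bar 0: v0=A3 v1=A4 (P8)
bar 1: v0=G3 v1=G4 (P8)
bar 2: v0=F3 v1=F4 (P8)
bar 3: v0=G3 v1=E4 (M6)
bar 4: v0=A3 v1=F4 (m6)
bar 5: v0=F3 v1=F4 (P8)
bar 6: v0=A3 v1=C4 (m3)
bar 7: v0=F3 v1=D4 (M6)
bar 8: v0=E3 v1=B3 (P5)
bar 9: v0=B3 v1=G4 (m6)
bar 10: v0=A3 v1=A4 (P8)
  R1 @ bar1.0: A3/A4 P8 -> G3/G4 P8 similar
  R1 @ bar2.0: G3/G4 P8 -> F3/F4 P8 similar
  R7 @ bar4.0: B3->F4 leap 6st
  R4 @ bar5.2: F3/E4 M7 untreated
  R4 @ bar9.2: B3/F4 TT untreated

No (5 violations)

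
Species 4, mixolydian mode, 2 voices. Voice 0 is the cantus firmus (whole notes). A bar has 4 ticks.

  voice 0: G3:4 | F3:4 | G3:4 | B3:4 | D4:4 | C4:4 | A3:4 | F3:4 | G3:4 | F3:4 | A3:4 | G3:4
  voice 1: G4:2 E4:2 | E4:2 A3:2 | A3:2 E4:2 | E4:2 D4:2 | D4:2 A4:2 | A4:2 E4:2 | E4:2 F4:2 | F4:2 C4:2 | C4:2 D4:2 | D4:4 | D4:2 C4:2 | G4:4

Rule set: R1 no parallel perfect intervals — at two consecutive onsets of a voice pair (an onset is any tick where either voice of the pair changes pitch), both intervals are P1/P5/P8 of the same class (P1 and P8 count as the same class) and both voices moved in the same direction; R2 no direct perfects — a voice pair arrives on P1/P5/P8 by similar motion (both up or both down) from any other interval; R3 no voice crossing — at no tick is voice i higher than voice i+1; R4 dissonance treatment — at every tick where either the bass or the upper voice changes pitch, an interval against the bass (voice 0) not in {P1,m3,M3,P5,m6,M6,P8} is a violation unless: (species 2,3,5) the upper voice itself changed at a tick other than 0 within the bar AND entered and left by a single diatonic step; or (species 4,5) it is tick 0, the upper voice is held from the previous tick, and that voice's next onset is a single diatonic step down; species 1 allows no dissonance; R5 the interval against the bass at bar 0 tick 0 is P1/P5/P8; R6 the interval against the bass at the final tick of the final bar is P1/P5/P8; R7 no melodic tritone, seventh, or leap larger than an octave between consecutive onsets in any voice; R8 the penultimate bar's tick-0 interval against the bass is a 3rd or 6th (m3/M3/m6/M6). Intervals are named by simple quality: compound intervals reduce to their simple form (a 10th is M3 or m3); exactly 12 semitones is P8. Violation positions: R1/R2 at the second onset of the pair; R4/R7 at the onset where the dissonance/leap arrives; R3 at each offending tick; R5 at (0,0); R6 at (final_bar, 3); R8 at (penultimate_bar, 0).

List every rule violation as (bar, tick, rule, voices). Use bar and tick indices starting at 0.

bar 0: v0=G3 v1=G4 downbeat P8
bar 1: v0=F3 v1=E4 downbeat M7
bar 2: v0=G3 v1=A3 downbeat M2
bar 3: v0=B3 v1=E4 downbeat P4
bar 4: v0=D4 v1=D4 downbeat P1
bar 5: v0=C4 v1=A4 downbeat M6
bar 6: v0=A3 v1=E4 downbeat P5
bar 7: v0=F3 v1=F4 downbeat P8
bar 8: v0=G3 v1=C4 downbeat P4
bar 9: v0=F3 v1=D4 downbeat M6
bar 10: v0=A3 v1=D4 downbeat P4
bar 11: v0=G3 v1=G4 downbeat P8
  -> R4 @ bar 1 tick 0 v(0, 1): F3/E4 M7 untreated
  -> R4 @ bar 2 tick 0 v(0, 1): G3/A3 M2 untreated
  -> R4 @ bar 8 tick 0 v(0, 1): G3/C4 P4 untreated
  -> R8 @ bar 10 tick 0 v(0, 1): penult P4 not 3rd/6th

(1, 0, R4, (0, 1))
(2, 0, R4, (0, 1))
(8, 0, R4, (0, 1))
(10, 0, R8, (0, 1))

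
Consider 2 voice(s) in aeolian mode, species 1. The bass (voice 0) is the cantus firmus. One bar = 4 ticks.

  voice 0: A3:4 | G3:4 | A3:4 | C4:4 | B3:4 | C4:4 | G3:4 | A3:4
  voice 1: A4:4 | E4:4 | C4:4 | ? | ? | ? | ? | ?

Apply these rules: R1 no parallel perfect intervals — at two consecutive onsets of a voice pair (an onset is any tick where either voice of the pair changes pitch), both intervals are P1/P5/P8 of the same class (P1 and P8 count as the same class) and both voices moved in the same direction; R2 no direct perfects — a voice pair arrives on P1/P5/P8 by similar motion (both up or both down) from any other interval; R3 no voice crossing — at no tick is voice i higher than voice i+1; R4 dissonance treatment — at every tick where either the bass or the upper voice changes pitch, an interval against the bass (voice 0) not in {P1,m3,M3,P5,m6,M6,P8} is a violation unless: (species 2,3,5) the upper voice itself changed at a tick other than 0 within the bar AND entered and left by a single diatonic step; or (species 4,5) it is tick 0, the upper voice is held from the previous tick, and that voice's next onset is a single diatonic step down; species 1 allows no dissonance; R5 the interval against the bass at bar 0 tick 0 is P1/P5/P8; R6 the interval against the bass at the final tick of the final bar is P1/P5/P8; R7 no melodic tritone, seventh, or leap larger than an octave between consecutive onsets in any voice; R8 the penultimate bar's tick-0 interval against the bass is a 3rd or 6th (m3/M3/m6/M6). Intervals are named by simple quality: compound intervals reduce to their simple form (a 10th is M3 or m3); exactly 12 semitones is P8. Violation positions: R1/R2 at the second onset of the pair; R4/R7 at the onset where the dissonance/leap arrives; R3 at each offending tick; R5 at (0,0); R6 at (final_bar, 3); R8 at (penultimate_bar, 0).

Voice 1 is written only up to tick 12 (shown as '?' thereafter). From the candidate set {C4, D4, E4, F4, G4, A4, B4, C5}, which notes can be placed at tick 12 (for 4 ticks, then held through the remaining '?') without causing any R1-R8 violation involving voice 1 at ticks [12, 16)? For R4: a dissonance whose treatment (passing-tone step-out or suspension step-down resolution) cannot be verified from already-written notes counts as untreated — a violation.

{A4, C4, E4}

C4: legal
D4: violates R4
E4: legal
F4: violates R4
G4: violates R2
A4: legal
B4: violates R4,R7
C5: violates R2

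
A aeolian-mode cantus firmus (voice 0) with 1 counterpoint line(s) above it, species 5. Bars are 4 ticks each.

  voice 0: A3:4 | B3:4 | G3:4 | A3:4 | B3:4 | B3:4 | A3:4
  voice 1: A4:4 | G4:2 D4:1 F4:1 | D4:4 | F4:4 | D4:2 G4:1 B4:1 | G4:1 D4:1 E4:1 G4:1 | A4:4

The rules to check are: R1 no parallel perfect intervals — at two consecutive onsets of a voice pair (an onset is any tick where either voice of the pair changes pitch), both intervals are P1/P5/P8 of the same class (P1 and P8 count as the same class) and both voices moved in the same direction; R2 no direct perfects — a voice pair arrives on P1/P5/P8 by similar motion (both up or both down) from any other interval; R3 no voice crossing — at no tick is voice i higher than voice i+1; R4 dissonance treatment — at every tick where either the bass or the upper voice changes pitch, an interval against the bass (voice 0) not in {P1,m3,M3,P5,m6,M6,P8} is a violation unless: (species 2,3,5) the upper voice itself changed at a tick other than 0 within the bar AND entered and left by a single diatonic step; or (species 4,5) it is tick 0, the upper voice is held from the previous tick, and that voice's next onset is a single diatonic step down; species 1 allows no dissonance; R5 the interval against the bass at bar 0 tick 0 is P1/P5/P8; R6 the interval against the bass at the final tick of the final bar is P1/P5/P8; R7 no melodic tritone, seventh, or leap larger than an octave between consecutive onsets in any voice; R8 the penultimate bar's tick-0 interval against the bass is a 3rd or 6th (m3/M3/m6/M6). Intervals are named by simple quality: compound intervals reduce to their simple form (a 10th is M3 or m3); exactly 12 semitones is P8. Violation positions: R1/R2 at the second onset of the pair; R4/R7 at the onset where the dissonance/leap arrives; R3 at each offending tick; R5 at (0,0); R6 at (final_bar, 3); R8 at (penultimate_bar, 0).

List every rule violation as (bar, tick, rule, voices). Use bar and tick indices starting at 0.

(1, 3, R4, (0, 1))
(2, 0, R2, (0, 1))
(5, 2, R4, (0, 1))

bar 0: v0=A3 v1=A4 downbeat P8
bar 1: v0=B3 v1=G4 downbeat m6
bar 2: v0=G3 v1=D4 downbeat P5
bar 3: v0=A3 v1=F4 downbeat m6
bar 4: v0=B3 v1=D4 downbeat m3
bar 5: v0=B3 v1=G4 downbeat m6
bar 6: v0=A3 v1=A4 downbeat P8
  -> R4 @ bar 1 tick 3 v(0, 1): B3/F4 TT untreated
  -> R2 @ bar 2 tick 0 v(0, 1): B3/F4 TT -> G3/D4 P5 similar
  -> R4 @ bar 5 tick 2 v(0, 1): B3/E4 P4 untreated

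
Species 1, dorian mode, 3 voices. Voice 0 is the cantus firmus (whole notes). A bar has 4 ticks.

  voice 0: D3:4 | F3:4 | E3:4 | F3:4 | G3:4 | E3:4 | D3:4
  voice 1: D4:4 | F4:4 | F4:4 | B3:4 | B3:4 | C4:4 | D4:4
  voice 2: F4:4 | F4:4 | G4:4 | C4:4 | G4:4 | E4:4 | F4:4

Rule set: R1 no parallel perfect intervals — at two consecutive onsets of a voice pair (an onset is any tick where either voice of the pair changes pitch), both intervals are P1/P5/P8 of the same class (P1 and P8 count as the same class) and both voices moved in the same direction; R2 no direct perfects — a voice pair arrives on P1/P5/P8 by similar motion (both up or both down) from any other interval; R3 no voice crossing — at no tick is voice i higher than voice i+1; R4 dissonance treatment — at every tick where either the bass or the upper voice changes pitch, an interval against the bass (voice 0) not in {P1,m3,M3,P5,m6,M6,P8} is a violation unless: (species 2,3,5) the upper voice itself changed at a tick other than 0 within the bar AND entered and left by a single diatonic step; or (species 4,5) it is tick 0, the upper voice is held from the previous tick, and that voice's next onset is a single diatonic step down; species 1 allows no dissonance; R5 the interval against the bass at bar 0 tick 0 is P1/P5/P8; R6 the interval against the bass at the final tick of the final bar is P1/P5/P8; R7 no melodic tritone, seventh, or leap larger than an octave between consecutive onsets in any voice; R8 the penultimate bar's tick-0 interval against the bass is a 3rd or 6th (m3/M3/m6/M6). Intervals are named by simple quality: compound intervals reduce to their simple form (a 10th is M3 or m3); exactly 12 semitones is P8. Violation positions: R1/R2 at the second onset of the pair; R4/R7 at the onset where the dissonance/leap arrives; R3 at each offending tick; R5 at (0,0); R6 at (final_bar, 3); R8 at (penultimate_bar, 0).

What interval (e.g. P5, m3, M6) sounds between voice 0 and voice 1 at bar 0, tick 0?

P8

voice 0=D3 voice 1=D4 -> P8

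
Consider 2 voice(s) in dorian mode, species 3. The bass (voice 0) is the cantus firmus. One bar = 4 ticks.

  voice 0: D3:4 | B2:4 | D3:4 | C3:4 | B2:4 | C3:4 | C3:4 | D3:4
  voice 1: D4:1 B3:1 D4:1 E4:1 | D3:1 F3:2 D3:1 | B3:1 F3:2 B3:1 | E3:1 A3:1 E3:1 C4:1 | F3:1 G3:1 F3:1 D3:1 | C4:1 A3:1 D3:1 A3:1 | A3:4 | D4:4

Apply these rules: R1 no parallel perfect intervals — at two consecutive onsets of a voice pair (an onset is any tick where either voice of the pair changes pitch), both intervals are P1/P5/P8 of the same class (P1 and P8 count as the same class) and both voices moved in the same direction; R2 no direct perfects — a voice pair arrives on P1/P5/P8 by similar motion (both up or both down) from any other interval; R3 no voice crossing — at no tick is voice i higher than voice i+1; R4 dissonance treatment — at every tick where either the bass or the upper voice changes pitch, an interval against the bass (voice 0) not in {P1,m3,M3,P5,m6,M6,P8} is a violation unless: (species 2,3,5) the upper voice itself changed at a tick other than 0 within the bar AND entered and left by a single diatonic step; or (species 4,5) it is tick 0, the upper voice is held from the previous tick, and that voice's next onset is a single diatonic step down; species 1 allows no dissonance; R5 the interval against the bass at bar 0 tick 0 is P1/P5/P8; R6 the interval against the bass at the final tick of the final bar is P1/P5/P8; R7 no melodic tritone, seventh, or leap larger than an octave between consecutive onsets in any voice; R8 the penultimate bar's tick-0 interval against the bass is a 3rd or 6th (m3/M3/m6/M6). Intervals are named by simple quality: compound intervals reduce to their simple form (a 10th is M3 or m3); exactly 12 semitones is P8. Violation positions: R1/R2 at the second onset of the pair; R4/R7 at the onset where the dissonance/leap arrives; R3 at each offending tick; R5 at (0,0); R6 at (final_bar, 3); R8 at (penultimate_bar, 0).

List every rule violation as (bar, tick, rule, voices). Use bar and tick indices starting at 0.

(0, 3, R4, (0, 1))
(1, 0, R7, (1,))
(1, 1, R4, (0, 1))
(2, 1, R7, (1,))
(2, 3, R7, (1,))
(4, 0, R4, (0, 1))
(4, 2, R4, (0, 1))
(5, 0, R2, (0, 1))
(5, 0, R7, (1,))
(5, 2, R4, (0, 1))
(7, 0, R2, (0, 1))

bar 0: v0=D3 v1=D4 downbeat P8
bar 1: v0=B2 v1=D3 downbeat m3
bar 2: v0=D3 v1=B3 downbeat M6
bar 3: v0=C3 v1=E3 downbeat M3
bar 4: v0=B2 v1=F3 downbeat TT
bar 5: v0=C3 v1=C4 downbeat P8
bar 6: v0=C3 v1=A3 downbeat M6
bar 7: v0=D3 v1=D4 downbeat P8
  -> R4 @ bar 0 tick 3 v(0, 1): D3/E4 M2 untreated
  -> R7 @ bar 1 tick 0 v(1,): E4->D3 leap 14st
  -> R4 @ bar 1 tick 1 v(0, 1): B2/F3 TT untreated
  -> R7 @ bar 2 tick 1 v(1,): B3->F3 leap 6st
  -> R7 @ bar 2 tick 3 v(1,): F3->B3 leap 6st
  -> R4 @ bar 4 tick 0 v(0, 1): B2/F3 TT untreated
  -> R4 @ bar 4 tick 2 v(0, 1): B2/F3 TT untreated
  -> R2 @ bar 5 tick 0 v(0, 1): B2/D3 m3 -> C3/C4 P8 similar
  -> R7 @ bar 5 tick 0 v(1,): D3->C4 leap 10st
  -> R4 @ bar 5 tick 2 v(0, 1): C3/D3 M2 untreated
  -> R2 @ bar 7 tick 0 v(0, 1): C3/A3 M6 -> D3/D4 P8 similar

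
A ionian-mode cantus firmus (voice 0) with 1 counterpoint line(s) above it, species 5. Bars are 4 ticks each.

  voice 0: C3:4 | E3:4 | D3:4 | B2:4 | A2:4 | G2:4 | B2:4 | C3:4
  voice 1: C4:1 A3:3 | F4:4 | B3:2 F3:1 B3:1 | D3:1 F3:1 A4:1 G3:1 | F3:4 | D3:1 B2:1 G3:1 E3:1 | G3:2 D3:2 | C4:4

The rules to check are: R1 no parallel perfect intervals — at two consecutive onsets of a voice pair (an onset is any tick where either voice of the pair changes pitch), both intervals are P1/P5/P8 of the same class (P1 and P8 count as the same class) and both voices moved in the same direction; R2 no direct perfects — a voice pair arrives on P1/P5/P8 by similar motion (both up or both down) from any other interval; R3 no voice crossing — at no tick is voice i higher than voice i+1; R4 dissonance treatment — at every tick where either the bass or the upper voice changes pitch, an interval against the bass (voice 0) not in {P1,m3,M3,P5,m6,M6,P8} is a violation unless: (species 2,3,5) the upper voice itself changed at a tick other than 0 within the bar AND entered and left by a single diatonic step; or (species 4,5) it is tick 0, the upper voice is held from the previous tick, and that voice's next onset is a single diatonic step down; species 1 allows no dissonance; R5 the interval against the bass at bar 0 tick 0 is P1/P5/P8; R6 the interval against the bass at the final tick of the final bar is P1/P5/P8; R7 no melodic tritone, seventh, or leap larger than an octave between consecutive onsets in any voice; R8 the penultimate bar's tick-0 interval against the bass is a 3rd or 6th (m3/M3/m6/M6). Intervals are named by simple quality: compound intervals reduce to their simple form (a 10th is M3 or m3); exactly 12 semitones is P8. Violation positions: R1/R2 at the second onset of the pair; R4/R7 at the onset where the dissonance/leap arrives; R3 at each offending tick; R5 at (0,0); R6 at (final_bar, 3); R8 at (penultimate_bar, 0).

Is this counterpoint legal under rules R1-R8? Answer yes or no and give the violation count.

No (11 violations)

bar 0: v0=C3 v1=C4 (P8)
bar 1: v0=E3 v1=F4 (m2)
bar 2: v0=D3 v1=B3 (M6)
bar 3: v0=B2 v1=D3 (m3)
bar 4: v0=A2 v1=F3 (m6)
bar 5: v0=G2 v1=D3 (P5)
bar 6: v0=B2 v1=G3 (m6)
bar 7: v0=C3 v1=C4 (P8)
  R4 @ bar1.0: E3/F4 m2 untreated
  R7 @ bar2.0: F4->B3 leap 6st
  R7 @ bar2.2: B3->F3 leap 6st
  R7 @ bar2.3: F3->B3 leap 6st
  R4 @ bar3.1: B2/F3 TT untreated
  R4 @ bar3.2: B2/A4 m7 untreated
  R7 @ bar3.2: F3->A4 leap 16st
  R7 @ bar3.3: A4->G3 leap 14st
  R2 @ bar5.0: A2/F3 m6 -> G2/D3 P5 similar
  R2 @ bar7.0: B2/D3 m3 -> C3/C4 P8 similar
  R7 @ bar7.0: D3->C4 leap 10st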